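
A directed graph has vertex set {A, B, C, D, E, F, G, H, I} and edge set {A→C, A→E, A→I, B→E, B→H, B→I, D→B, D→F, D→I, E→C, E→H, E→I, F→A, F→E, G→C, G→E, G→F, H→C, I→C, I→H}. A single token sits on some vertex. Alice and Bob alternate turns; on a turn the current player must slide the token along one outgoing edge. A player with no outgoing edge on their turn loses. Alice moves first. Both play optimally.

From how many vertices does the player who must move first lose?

3

Classify positions by backward induction: terminal positions (no move available) are L. From any other position, the mover wins iff some move reaches an L.
Every edge goes from a vertex to one that appears earlier in the order C, H, I, E, B, A, F, G, D, so processing vertices in that order labels each vertex after all of its successors.
C: no outgoing edge → L
H: can move to C, which is L ⇒ W
I: can move to C, which is L ⇒ W
E: can move to C, which is L ⇒ W
B: moves to E(W), I(W), H(W); every one is W ⇒ L
A: can move to C, which is L ⇒ W
F: moves to A(W), E(W); every one is W ⇒ L
G: can move to F, which is L ⇒ W
D: can move to F, which is L ⇒ W
The L vertices are B, C, F; that is 3 in all.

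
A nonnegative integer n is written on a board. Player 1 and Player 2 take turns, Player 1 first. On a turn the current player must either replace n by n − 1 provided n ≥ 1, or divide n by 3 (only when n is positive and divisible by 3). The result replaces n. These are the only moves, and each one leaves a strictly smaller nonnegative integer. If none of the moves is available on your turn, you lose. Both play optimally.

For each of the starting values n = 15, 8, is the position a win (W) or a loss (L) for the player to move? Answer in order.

Compute win/loss labels from the base case upward. A position with no move is L. Any other position is W if it can reach an L in one move, else L.
n=0: no move → L
n=1: W (go to 0, an L position)
n=2: L (sole option 1(W) is W)
n=3: W (go to 2, an L position)
n=4: L (sole option 3(W) is W)
n=5: W (go to 4, an L position)
n=6: W (go to 2, an L position)
n=7: L (sole option 6(W) is W)
n=8: W (go to 7, an L position)
n=9: L (options 3(W), 8(W) are all W)
n=10: W (go to 9, an L position)
n=11: L (sole option 10(W) is W)
n=12: W (go to 4, an L position)
n=13: L (sole option 12(W) is W)
n=14: W (go to 13, an L position)
n=15: L (options 5(W), 14(W) are all W)

15: L, 8: W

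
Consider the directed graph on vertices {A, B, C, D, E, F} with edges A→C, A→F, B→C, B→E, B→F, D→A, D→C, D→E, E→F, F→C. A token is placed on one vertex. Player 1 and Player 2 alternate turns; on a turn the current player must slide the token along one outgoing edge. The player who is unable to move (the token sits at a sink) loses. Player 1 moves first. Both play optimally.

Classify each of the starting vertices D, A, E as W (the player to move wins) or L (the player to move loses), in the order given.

D: W, A: W, E: L

Build the W/L table. Terminal = L. A non-terminal position is W if it has a move to some L; otherwise it is L.
Every edge goes from a vertex to one that appears earlier in the order C, F, A, E, B, D, so processing vertices in that order labels each vertex after all of its successors.
C: no outgoing edge → L
F: reaches L-position C → W
A: reaches L-position C → W
E: only reaches F(W), which is W → L
B: reaches L-position E → W
D: reaches L-position E → W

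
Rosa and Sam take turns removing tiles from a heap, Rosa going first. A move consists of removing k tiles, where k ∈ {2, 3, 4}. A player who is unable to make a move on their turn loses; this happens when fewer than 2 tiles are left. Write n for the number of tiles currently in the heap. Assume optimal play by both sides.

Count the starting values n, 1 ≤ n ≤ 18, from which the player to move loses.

Work bottom-up. With no move the player to move loses. Otherwise the position is W if at least one move leads to an L position for the opponent, and L if every move leads to a W.
n=0: no move → L
n=1: no move → L
n=2: can move to 0, which is L ⇒ W
n=3: can move to 1, which is L ⇒ W
n=4: can move to 1, which is L ⇒ W
n=5: can move to 1, which is L ⇒ W
n=6: moves to 4(W), 3(W), 2(W); every one is W ⇒ L
n=7: moves to 5(W), 4(W), 3(W); every one is W ⇒ L
n=8: can move to 6, which is L ⇒ W
n=9: can move to 7, which is L ⇒ W
n=10: can move to 7, which is L ⇒ W
n=11: can move to 7, which is L ⇒ W
n=12: moves to 10(W), 9(W), 8(W); every one is W ⇒ L
n=13: moves to 11(W), 10(W), 9(W); every one is W ⇒ L
n=14: can move to 12, which is L ⇒ W
n=15: can move to 13, which is L ⇒ W
n=16: can move to 13, which is L ⇒ W
n=17: can move to 13, which is L ⇒ W
n=18: moves to 16(W), 15(W), 14(W); every one is W ⇒ L
L entries with 1 ≤ n ≤ 18 (n=0 is outside the asked range and is not counted): n = 1, 6, 7, 12, 13, 18; that makes 6.

6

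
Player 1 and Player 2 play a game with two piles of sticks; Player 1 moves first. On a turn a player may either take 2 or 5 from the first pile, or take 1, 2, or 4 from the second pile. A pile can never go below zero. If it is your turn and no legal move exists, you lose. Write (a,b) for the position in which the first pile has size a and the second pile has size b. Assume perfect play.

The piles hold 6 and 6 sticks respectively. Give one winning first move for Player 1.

Classify positions by backward induction: terminal positions (no move available) are L. From any other position, the mover wins iff some move reaches an L.
No move ever increases a pile, so every position that can arise here has a ≤ 6 and b ≤ 6; it is enough to label the cells with 0 ≤ a ≤ 6 and 0 ≤ b ≤ 6.
Every move lowers a or b (never raises either), so fill the grid row by row in increasing a, and left to right within a row: each cell's successors are then already labelled.
      b=0  b=1  b=2  b=3  b=4  b=5  b=6
a=0:    L    W    W    L    W    W    L
a=1:    L    W    W    L    W    W    L
a=2:    W    L    W    W    L    W    W
a=3:    W    L    W    W    L    W    W
a=4:    L    W    W    L    W    W    L
a=5:    W    W    L    W    W    L    W
a=6:    W    L    W    W    L    W    W
Cells with no legal move (terminal, hence L): (0,0), (1,0).
The remaining L cells, each justified by listing all of its moves:
(0,3): only reaches (0,2)(W), (0,1)(W), all W → L
(0,6): only reaches (0,5)(W), (0,4)(W), (0,2)(W), all W → L
(1,3): only reaches (1,2)(W), (1,1)(W), all W → L
(1,6): only reaches (1,5)(W), (1,4)(W), (1,2)(W), all W → L
(2,1): only reaches (0,1)(W), (2,0)(W), all W → L
(2,4): only reaches (0,4)(W), (2,3)(W), (2,2)(W), (2,0)(W), all W → L
(3,1): only reaches (1,1)(W), (3,0)(W), all W → L
(3,4): only reaches (1,4)(W), (3,3)(W), (3,2)(W), (3,0)(W), all W → L
(4,0): only reaches (2,0)(W), which is W → L
(4,3): only reaches (2,3)(W), (4,2)(W), (4,1)(W), all W → L
(4,6): only reaches (2,6)(W), (4,5)(W), (4,4)(W), (4,2)(W), all W → L
(5,2): only reaches (3,2)(W), (0,2)(W), (5,1)(W), (5,0)(W), all W → L
(5,5): only reaches (3,5)(W), (0,5)(W), (5,4)(W), (5,3)(W), (5,1)(W), all W → L
(6,1): only reaches (4,1)(W), (1,1)(W), (6,0)(W), all W → L
(6,4): only reaches (4,4)(W), (1,4)(W), (6,3)(W), (6,2)(W), (6,0)(W), all W → L
Every other cell has at least one move into one of the L cells above, so it is W.
From (6,6), the L positions reachable in one move are: (4,6), (1,6), (6,4). Any move reaching one of these is winning.

Move to (4,6).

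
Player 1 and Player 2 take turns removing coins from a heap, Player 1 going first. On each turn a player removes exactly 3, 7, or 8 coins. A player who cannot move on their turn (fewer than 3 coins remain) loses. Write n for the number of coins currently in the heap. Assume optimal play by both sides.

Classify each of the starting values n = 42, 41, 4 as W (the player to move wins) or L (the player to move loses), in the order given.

Classify positions by backward induction: terminal positions (no move available) are L. From any other position, the mover wins iff some move reaches an L.
n=0: no move → L
n=1: no move → L
n=2: no move → L
n=3: can move to 0, which is L ⇒ W
n=4: can move to 1, which is L ⇒ W
n=5: can move to 2, which is L ⇒ W
n=6: the only move is to 3(W), a W ⇒ L
n=7: can move to 0, which is L ⇒ W
n=8: can move to 1, which is L ⇒ W
n=9: can move to 6, which is L ⇒ W
n=10: can move to 2, which is L ⇒ W
n=11: moves to 8(W), 4(W), 3(W); every one is W ⇒ L
n=12: moves to 9(W), 5(W), 4(W); every one is W ⇒ L
n=13: can move to 6, which is L ⇒ W
n=14: can move to 11, which is L ⇒ W
n=15: can move to 12, which is L ⇒ W
n=16: moves to 13(W), 9(W), 8(W); every one is W ⇒ L
n=17: moves to 14(W), 10(W), 9(W); every one is W ⇒ L
n=18: can move to 11, which is L ⇒ W
n=19: can move to 16, which is L ⇒ W
n=20: can move to 17, which is L ⇒ W
n=21: moves to 18(W), 14(W), 13(W); every one is W ⇒ L
n=22: moves to 19(W), 15(W), 14(W); every one is W ⇒ L
n=23: can move to 16, which is L ⇒ W
n=24: can move to 21, which is L ⇒ W
n=25: can move to 22, which is L ⇒ W
n=26: moves to 23(W), 19(W), 18(W); every one is W ⇒ L
n=27: moves to 24(W), 20(W), 19(W); every one is W ⇒ L
n=28: can move to 21, which is L ⇒ W
n=29: can move to 26, which is L ⇒ W
n=30: can move to 27, which is L ⇒ W
n=31: moves to 28(W), 24(W), 23(W); every one is W ⇒ L
n=32: moves to 29(W), 25(W), 24(W); every one is W ⇒ L
n=33: can move to 26, which is L ⇒ W
n=34: can move to 31, which is L ⇒ W
n=35: can move to 32, which is L ⇒ W
n=36: moves to 33(W), 29(W), 28(W); every one is W ⇒ L
n=37: moves to 34(W), 30(W), 29(W); every one is W ⇒ L
n=38: can move to 31, which is L ⇒ W
n=39: can move to 36, which is L ⇒ W
n=40: can move to 37, which is L ⇒ W
n=41: moves to 38(W), 34(W), 33(W); every one is W ⇒ L
n=42: moves to 39(W), 35(W), 34(W); every one is W ⇒ L

42: L, 41: L, 4: W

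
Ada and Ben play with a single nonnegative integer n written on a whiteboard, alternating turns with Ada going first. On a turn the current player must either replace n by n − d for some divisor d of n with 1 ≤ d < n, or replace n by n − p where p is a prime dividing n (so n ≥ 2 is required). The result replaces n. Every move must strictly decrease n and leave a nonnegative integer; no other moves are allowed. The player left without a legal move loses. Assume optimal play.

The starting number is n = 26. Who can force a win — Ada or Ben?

Work bottom-up. With no move the player to move loses. Otherwise the position is W if at least one move leads to an L position for the opponent, and L if every move leads to a W.
n=0: no move → L
n=1: no move → L
n=2: reaches L-position 0 → W
n=3: reaches L-position 0 → W
n=4: only reaches 2(W), 3(W), all W → L
n=5: reaches L-position 0 → W
n=6: reaches L-position 4 → W
n=7: reaches L-position 0 → W
n=8: reaches L-position 4 → W
n=9: only reaches 6(W), 8(W), all W → L
n=10: reaches L-position 9 → W
n=11: reaches L-position 0 → W
n=12: reaches L-position 9 → W
n=13: reaches L-position 0 → W
n=14: only reaches 7(W), 12(W), 13(W), all W → L
n=15: reaches L-position 14 → W
n=16: reaches L-position 14 → W
n=17: reaches L-position 0 → W
n=18: reaches L-position 9 → W
n=19: reaches L-position 0 → W
n=20: only reaches 10(W), 15(W), 16(W), 18(W), 19(W), all W → L
n=21: reaches L-position 14 → W
n=22: reaches L-position 20 → W
n=23: reaches L-position 0 → W
n=24: reaches L-position 20 → W
n=25: reaches L-position 20 → W
n=26: only reaches 13(W), 24(W), 25(W), all W → L
Every move from 26 reaches a W position, so the mover loses.

Ben wins.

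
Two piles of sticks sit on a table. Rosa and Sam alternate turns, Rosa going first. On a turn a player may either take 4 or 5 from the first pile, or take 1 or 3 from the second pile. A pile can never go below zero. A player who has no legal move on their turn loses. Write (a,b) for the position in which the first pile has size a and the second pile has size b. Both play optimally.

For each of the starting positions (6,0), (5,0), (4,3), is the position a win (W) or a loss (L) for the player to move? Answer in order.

Build the W/L table. Terminal = L. A non-terminal position is W if it has a move to some L; otherwise it is L.
No move ever increases a pile, so every position that can arise here has a ≤ 6 and b ≤ 3; it is enough to label the cells with 0 ≤ a ≤ 6 and 0 ≤ b ≤ 3.
Every move lowers a or b (never raises either), so fill the grid row by row in increasing a, and left to right within a row: each cell's successors are then already labelled.
      b=0  b=1  b=2  b=3
a=0:    L    W    L    W
a=1:    L    W    L    W
a=2:    L    W    L    W
a=3:    L    W    L    W
a=4:    W    L    W    L
a=5:    W    L    W    L
a=6:    W    L    W    L
Cells with no legal move (terminal, hence L): (0,0), (1,0), (2,0), (3,0).
The remaining L cells, each justified by listing all of its moves:
(0,2): →(0,1)(W) only, which is W, so L
(1,2): →(1,1)(W) only, which is W, so L
(2,2): →(2,1)(W) only, which is W, so L
(3,2): →(3,1)(W) only, which is W, so L
(4,1): →(0,1)(W), (4,0)(W) — all W, so L
(4,3): →(0,3)(W), (4,2)(W), (4,0)(W) — all W, so L
(5,1): →(1,1)(W), (0,1)(W), (5,0)(W) — all W, so L
(5,3): →(1,3)(W), (0,3)(W), (5,2)(W), (5,0)(W) — all W, so L
(6,1): →(2,1)(W), (1,1)(W), (6,0)(W) — all W, so L
(6,3): →(2,3)(W), (1,3)(W), (6,2)(W), (6,0)(W) — all W, so L
Every other cell has at least one move into one of the L cells above, so it is W.
(6,0): the move to (2,0) reaches an L cell, so W
(5,0): the move to (1,0) reaches an L cell, so W
(4,3): one of the L cells justified above, so L

(6,0): W, (5,0): W, (4,3): L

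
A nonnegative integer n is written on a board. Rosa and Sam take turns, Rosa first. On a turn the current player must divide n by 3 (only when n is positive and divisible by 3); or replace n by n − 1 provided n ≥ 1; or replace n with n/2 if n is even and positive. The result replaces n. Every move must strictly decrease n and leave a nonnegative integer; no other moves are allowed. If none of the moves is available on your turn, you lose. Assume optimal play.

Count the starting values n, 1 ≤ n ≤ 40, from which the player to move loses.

15

Build the W/L table. Terminal = L. A non-terminal position is W if it has a move to some L; otherwise it is L.
n=0: no move → L
n=1: reaches L-position 0 → W
n=2: only reaches 1(W), which is W → L
n=3: reaches L-position 2 → W
n=4: reaches L-position 2 → W
n=5: only reaches 4(W), which is W → L
n=6: reaches L-position 2 → W
n=7: only reaches 6(W), which is W → L
n=8: reaches L-position 7 → W
n=9: only reaches 3(W), 8(W), all W → L
n=10: reaches L-position 5 → W
n=11: only reaches 10(W), which is W → L
n=12: reaches L-position 11 → W
n=13: only reaches 12(W), which is W → L
n=14: reaches L-position 7 → W
n=15: reaches L-position 5 → W
n=16: only reaches 8(W), 15(W), all W → L
n=17: reaches L-position 16 → W
n=18: reaches L-position 9 → W
n=19: only reaches 18(W), which is W → L
n=20: reaches L-position 19 → W
n=21: reaches L-position 7 → W
n=22: reaches L-position 11 → W
n=23: only reaches 22(W), which is W → L
n=24: reaches L-position 23 → W
n=25: only reaches 24(W), which is W → L
n=26: reaches L-position 13 → W
n=27: reaches L-position 9 → W
n=28: only reaches 14(W), 27(W), all W → L
n=29: reaches L-position 28 → W
n=30: only reaches 10(W), 15(W), 29(W), all W → L
n=31: reaches L-position 30 → W
n=32: reaches L-position 16 → W
n=33: reaches L-position 11 → W
n=34: only reaches 17(W), 33(W), all W → L
n=35: reaches L-position 34 → W
n=36: only reaches 12(W), 18(W), 35(W), all W → L
n=37: reaches L-position 36 → W
n=38: reaches L-position 19 → W
n=39: reaches L-position 13 → W
n=40: only reaches 20(W), 39(W), all W → L
L entries with 1 ≤ n ≤ 40 (n=0 is outside the asked range and is not counted): n = 2, 5, 7, 9, 11, 13, 16, 19, 23, 25, 28, 30, 34, 36, 40; that makes 15.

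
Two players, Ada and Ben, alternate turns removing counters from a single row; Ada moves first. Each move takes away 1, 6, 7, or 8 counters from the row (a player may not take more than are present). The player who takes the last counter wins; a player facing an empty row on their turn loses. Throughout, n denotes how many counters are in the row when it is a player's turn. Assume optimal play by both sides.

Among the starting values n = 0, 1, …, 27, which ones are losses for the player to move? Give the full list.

0, 2, 4, 13, 15, 17, 26

Compute win/loss labels from the base case upward. A position with no move is L. Any other position is W if it can reach an L in one move, else L.
n=0: no move → L
n=1: reaches L-position 0 → W
n=2: only reaches 1(W), which is W → L
n=3: reaches L-position 2 → W
n=4: only reaches 3(W), which is W → L
n=5: reaches L-position 4 → W
n=6: reaches L-position 0 → W
n=7: reaches L-position 0 → W
n=8: reaches L-position 2 → W
n=9: reaches L-position 2 → W
n=10: reaches L-position 4 → W
n=11: reaches L-position 4 → W
n=12: reaches L-position 4 → W
n=13: only reaches 12(W), 7(W), 6(W), 5(W), all W → L
n=14: reaches L-position 13 → W
n=15: only reaches 14(W), 9(W), 8(W), 7(W), all W → L
n=16: reaches L-position 15 → W
n=17: only reaches 16(W), 11(W), 10(W), 9(W), all W → L
n=18: reaches L-position 17 → W
n=19: reaches L-position 13 → W
n=20: reaches L-position 13 → W
n=21: reaches L-position 15 → W
n=22: reaches L-position 15 → W
n=23: reaches L-position 17 → W
n=24: reaches L-position 17 → W
n=25: reaches L-position 17 → W
n=26: only reaches 25(W), 20(W), 19(W), 18(W), all W → L
n=27: reaches L-position 26 → W
The losing starting values of n are exactly the entries labelled L in this table (7 of them).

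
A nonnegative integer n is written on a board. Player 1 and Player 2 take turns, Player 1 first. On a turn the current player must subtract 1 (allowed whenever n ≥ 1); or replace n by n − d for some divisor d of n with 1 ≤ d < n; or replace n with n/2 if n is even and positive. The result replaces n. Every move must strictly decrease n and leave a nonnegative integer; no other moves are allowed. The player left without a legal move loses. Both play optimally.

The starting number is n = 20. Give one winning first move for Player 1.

Move to 15.

Compute win/loss labels from the base case upward. A position with no move is L. Any other position is W if it can reach an L in one move, else L.
n=0: no move → L
n=1: W (go to 0, an L position)
n=2: L (sole option 1(W) is W)
n=3: W (go to 2, an L position)
n=4: W (go to 2, an L position)
n=5: L (sole option 4(W) is W)
n=6: W (go to 5, an L position)
n=7: L (sole option 6(W) is W)
n=8: W (go to 7, an L position)
n=9: L (options 6(W), 8(W) are all W)
n=10: W (go to 5, an L position)
n=11: L (sole option 10(W) is W)
n=12: W (go to 9, an L position)
n=13: L (sole option 12(W) is W)
n=14: W (go to 7, an L position)
n=15: L (options 10(W), 12(W), 14(W) are all W)
n=16: W (go to 15, an L position)
n=17: L (sole option 16(W) is W)
n=18: W (go to 9, an L position)
n=19: L (sole option 18(W) is W)
n=20: W (go to 15, an L position)
From 20, the L positions reachable in one move are: 15, 19. Any move reaching one of these is winning.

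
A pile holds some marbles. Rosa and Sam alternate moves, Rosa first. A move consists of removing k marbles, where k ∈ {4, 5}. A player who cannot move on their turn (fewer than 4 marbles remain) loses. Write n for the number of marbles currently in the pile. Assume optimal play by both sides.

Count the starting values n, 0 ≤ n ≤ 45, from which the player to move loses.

Work bottom-up. With no move the player to move loses. Otherwise the position is W if at least one move leads to an L position for the opponent, and L if every move leads to a W.
n=0: no move → L
n=1: no move → L
n=2: no move → L
n=3: no move → L
n=4: reaches L-position 0 → W
n=5: reaches L-position 1 → W
n=6: reaches L-position 2 → W
n=7: reaches L-position 3 → W
n=8: reaches L-position 3 → W
n=9: only reaches 5(W), 4(W), all W → L
n=10: only reaches 6(W), 5(W), all W → L
n=11: only reaches 7(W), 6(W), all W → L
n=12: only reaches 8(W), 7(W), all W → L
n=13: reaches L-position 9 → W
n=14: reaches L-position 10 → W
n=15: reaches L-position 11 → W
n=16: reaches L-position 12 → W
n=17: reaches L-position 12 → W
n=18: only reaches 14(W), 13(W), all W → L
n=19: only reaches 15(W), 14(W), all W → L
n=20: only reaches 16(W), 15(W), all W → L
n=21: only reaches 17(W), 16(W), all W → L
n=22: reaches L-position 18 → W
n=23: reaches L-position 19 → W
n=24: reaches L-position 20 → W
n=25: reaches L-position 21 → W
n=26: reaches L-position 21 → W
n=27: only reaches 23(W), 22(W), all W → L
n=28: only reaches 24(W), 23(W), all W → L
n=29: only reaches 25(W), 24(W), all W → L
n=30: only reaches 26(W), 25(W), all W → L
n=31: reaches L-position 27 → W
n=32: reaches L-position 28 → W
n=33: reaches L-position 29 → W
n=34: reaches L-position 30 → W
n=35: reaches L-position 30 → W
n=36: only reaches 32(W), 31(W), all W → L
n=37: only reaches 33(W), 32(W), all W → L
n=38: only reaches 34(W), 33(W), all W → L
n=39: only reaches 35(W), 34(W), all W → L
n=40: reaches L-position 36 → W
n=41: reaches L-position 37 → W
n=42: reaches L-position 38 → W
n=43: reaches L-position 39 → W
n=44: reaches L-position 39 → W
n=45: only reaches 41(W), 40(W), all W → L
L entries with 0 ≤ n ≤ 45: n = 0, 1, 2, 3, 9, 10, 11, 12, 18, 19, 20, 21, 27, 28, 29, 30, 36, 37, 38, 39, 45; that makes 21.

21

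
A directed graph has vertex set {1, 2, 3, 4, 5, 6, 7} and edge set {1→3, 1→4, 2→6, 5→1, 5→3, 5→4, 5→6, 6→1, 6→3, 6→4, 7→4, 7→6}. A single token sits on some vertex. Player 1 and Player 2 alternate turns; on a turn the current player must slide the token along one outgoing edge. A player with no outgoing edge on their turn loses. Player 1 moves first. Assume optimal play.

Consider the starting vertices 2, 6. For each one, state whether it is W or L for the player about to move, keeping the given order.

Use the standard recursion: the mover loses at a terminal position; elsewhere, the mover wins exactly when some move hands the opponent an L position.
Every edge goes from a vertex to one that appears earlier in the order 3, 4, 1, 6, 7, 5, 2, so processing vertices in that order labels each vertex after all of its successors.
3: no outgoing edge → L
4: no outgoing edge → L
1: can move to 4, which is L ⇒ W
6: can move to 4, which is L ⇒ W
7: can move to 4, which is L ⇒ W
5: can move to 4, which is L ⇒ W
2: the only move is to 6(W), a W ⇒ L

2: L, 6: W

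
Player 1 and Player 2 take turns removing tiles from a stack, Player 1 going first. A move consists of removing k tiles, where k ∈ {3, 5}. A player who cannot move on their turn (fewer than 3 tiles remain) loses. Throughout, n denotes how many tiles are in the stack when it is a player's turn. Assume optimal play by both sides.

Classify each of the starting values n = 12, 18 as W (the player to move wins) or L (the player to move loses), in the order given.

12: W, 18: L

Classify positions by backward induction: terminal positions (no move available) are L. From any other position, the mover wins iff some move reaches an L.
n=0: no move → L
n=1: no move → L
n=2: no move → L
n=3: reaches L-position 0 → W
n=4: reaches L-position 1 → W
n=5: reaches L-position 2 → W
n=6: reaches L-position 1 → W
n=7: reaches L-position 2 → W
n=8: only reaches 5(W), 3(W), all W → L
n=9: only reaches 6(W), 4(W), all W → L
n=10: only reaches 7(W), 5(W), all W → L
n=11: reaches L-position 8 → W
n=12: reaches L-position 9 → W
n=13: reaches L-position 10 → W
n=14: reaches L-position 9 → W
n=15: reaches L-position 10 → W
n=16: only reaches 13(W), 11(W), all W → L
n=17: only reaches 14(W), 12(W), all W → L
n=18: only reaches 15(W), 13(W), all W → L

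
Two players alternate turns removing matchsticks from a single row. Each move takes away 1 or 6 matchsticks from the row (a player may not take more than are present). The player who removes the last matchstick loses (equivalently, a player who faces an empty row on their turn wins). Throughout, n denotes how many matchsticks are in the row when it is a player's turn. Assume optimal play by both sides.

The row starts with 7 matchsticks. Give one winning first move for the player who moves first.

Compute win/loss labels from the base case upward. A position with no move is W. Any other position is W if it can reach an L in one move, else L.
n=0: no move; the opponent has just taken the last matchstick and therefore loses → W
n=1: the only move is to 0(W), a W ⇒ L
n=2: can move to 1, which is L ⇒ W
n=3: the only move is to 2(W), a W ⇒ L
n=4: can move to 3, which is L ⇒ W
n=5: the only move is to 4(W), a W ⇒ L
n=6: can move to 5, which is L ⇒ W
n=7: can move to 1, which is L ⇒ W
From 7, the L positions reachable in one move are: 1.

Remove 6, leaving 1.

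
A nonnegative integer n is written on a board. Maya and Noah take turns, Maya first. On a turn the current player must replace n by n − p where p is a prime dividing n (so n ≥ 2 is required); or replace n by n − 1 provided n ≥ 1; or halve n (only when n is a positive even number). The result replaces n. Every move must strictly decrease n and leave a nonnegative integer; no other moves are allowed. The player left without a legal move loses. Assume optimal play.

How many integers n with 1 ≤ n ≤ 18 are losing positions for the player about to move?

3

Build the W/L table. Terminal = L. A non-terminal position is W if it has a move to some L; otherwise it is L.
n=0: no move → L
n=1: →0(L), so W
n=2: →0(L), so W
n=3: →0(L), so W
n=4: →2(W), 3(W) — all W, so L
n=5: →0(L), so W
n=6: →4(L), so W
n=7: →0(L), so W
n=8: →4(L), so W
n=9: →6(W), 8(W) — all W, so L
n=10: →9(L), so W
n=11: →0(L), so W
n=12: →9(L), so W
n=13: →0(L), so W
n=14: →7(W), 12(W), 13(W) — all W, so L
n=15: →14(L), so W
n=16: →14(L), so W
n=17: →0(L), so W
n=18: →9(L), so W
L entries with 1 ≤ n ≤ 18 (n=0 is outside the asked range and is not counted): n = 4, 9, 14; that makes 3.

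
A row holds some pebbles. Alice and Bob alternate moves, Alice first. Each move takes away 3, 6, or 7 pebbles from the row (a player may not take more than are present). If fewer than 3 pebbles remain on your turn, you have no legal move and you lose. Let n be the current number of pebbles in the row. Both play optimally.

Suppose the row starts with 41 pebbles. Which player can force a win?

Classify positions by backward induction: terminal positions (no move available) are L. From any other position, the mover wins iff some move reaches an L.
n=0: no move → L
n=1: no move → L
n=2: no move → L
n=3: reaches L-position 0 → W
n=4: reaches L-position 1 → W
n=5: reaches L-position 2 → W
n=6: reaches L-position 0 → W
n=7: reaches L-position 1 → W
n=8: reaches L-position 2 → W
n=9: reaches L-position 2 → W
n=10: only reaches 7(W), 4(W), 3(W), all W → L
n=11: only reaches 8(W), 5(W), 4(W), all W → L
n=12: only reaches 9(W), 6(W), 5(W), all W → L
n=13: reaches L-position 10 → W
n=14: reaches L-position 11 → W
n=15: reaches L-position 12 → W
n=16: reaches L-position 10 → W
n=17: reaches L-position 11 → W
n=18: reaches L-position 12 → W
n=19: reaches L-position 12 → W
n=20: only reaches 17(W), 14(W), 13(W), all W → L
n=21: only reaches 18(W), 15(W), 14(W), all W → L
n=22: only reaches 19(W), 16(W), 15(W), all W → L
n=23: reaches L-position 20 → W
n=24: reaches L-position 21 → W
n=25: reaches L-position 22 → W
n=26: reaches L-position 20 → W
n=27: reaches L-position 21 → W
n=28: reaches L-position 22 → W
n=29: reaches L-position 22 → W
n=30: only reaches 27(W), 24(W), 23(W), all W → L
n=31: only reaches 28(W), 25(W), 24(W), all W → L
n=32: only reaches 29(W), 26(W), 25(W), all W → L
n=33: reaches L-position 30 → W
n=34: reaches L-position 31 → W
n=35: reaches L-position 32 → W
n=36: reaches L-position 30 → W
n=37: reaches L-position 31 → W
n=38: reaches L-position 32 → W
n=39: reaches L-position 32 → W
n=40: only reaches 37(W), 34(W), 33(W), all W → L
n=41: only reaches 38(W), 35(W), 34(W), all W → L
Every move from 41 reaches a W position, so the mover loses.

Bob wins.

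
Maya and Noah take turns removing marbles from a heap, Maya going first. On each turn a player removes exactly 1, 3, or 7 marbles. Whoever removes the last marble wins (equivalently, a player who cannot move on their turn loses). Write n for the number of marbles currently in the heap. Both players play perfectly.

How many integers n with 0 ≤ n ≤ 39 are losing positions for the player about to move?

20

Work bottom-up. With no move the player to move loses. Otherwise the position is W if at least one move leads to an L position for the opponent, and L if every move leads to a W.
n=0: no move → L
n=1: W (go to 0, an L position)
n=2: L (sole option 1(W) is W)
n=3: W (go to 2, an L position)
n=4: L (options 3(W), 1(W) are all W)
n=5: W (go to 4, an L position)
n=6: L (options 5(W), 3(W) are all W)
n=7: W (go to 6, an L position)
n=8: L (options 7(W), 5(W), 1(W) are all W)
n=9: W (go to 8, an L position)
n=10: L (options 9(W), 7(W), 3(W) are all W)
n=11: W (go to 10, an L position)
n=12: L (options 11(W), 9(W), 5(W) are all W)
n=13: W (go to 12, an L position)
n=14: L (options 13(W), 11(W), 7(W) are all W)
n=15: W (go to 14, an L position)
n=16: L (options 15(W), 13(W), 9(W) are all W)
n=17: W (go to 16, an L position)
n=18: L (options 17(W), 15(W), 11(W) are all W)
n=19: W (go to 18, an L position)
n=20: L (options 19(W), 17(W), 13(W) are all W)
n=21: W (go to 20, an L position)
n=22: L (options 21(W), 19(W), 15(W) are all W)
n=23: W (go to 22, an L position)
n=24: L (options 23(W), 21(W), 17(W) are all W)
n=25: W (go to 24, an L position)
n=26: L (options 25(W), 23(W), 19(W) are all W)
n=27: W (go to 26, an L position)
n=28: L (options 27(W), 25(W), 21(W) are all W)
n=29: W (go to 28, an L position)
n=30: L (options 29(W), 27(W), 23(W) are all W)
n=31: W (go to 30, an L position)
n=32: L (options 31(W), 29(W), 25(W) are all W)
n=33: W (go to 32, an L position)
n=34: L (options 33(W), 31(W), 27(W) are all W)
n=35: W (go to 34, an L position)
n=36: L (options 35(W), 33(W), 29(W) are all W)
n=37: W (go to 36, an L position)
n=38: L (options 37(W), 35(W), 31(W) are all W)
n=39: W (go to 38, an L position)
L entries with 0 ≤ n ≤ 39: n = 0, 2, 4, 6, 8, 10, 12, 14, 16, 18, 20, 22, 24, 26, 28, 30, 32, 34, 36, 38; that makes 20.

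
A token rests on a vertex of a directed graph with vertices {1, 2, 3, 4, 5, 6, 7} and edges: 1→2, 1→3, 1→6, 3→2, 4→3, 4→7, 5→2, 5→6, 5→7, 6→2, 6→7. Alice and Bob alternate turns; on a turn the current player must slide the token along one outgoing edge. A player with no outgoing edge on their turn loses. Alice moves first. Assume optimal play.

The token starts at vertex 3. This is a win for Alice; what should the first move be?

Use the standard recursion: the mover loses at a terminal position; elsewhere, the mover wins exactly when some move hands the opponent an L position.
Every edge goes from a vertex to one that appears earlier in the order 7, 2, 6, 5, 3, 4, 1, so processing vertices in that order labels each vertex after all of its successors.
7: no outgoing edge → L
2: no outgoing edge → L
6: W (go to 2, an L position)
5: W (go to 2, an L position)
3: W (go to 2, an L position)
4: W (go to 7, an L position)
1: W (go to 2, an L position)
From 3, the L positions reachable in one move are: 2.

Move to 2.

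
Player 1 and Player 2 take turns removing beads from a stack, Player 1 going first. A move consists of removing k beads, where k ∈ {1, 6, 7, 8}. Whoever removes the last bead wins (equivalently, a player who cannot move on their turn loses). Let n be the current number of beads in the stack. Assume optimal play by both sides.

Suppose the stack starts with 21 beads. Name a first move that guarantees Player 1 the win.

Remove 6, leaving 15.

Compute win/loss labels from the base case upward. A position with no move is L. Any other position is W if it can reach an L in one move, else L.
n=0: no move → L
n=1: can move to 0, which is L ⇒ W
n=2: the only move is to 1(W), a W ⇒ L
n=3: can move to 2, which is L ⇒ W
n=4: the only move is to 3(W), a W ⇒ L
n=5: can move to 4, which is L ⇒ W
n=6: can move to 0, which is L ⇒ W
n=7: can move to 0, which is L ⇒ W
n=8: can move to 2, which is L ⇒ W
n=9: can move to 2, which is L ⇒ W
n=10: can move to 4, which is L ⇒ W
n=11: can move to 4, which is L ⇒ W
n=12: can move to 4, which is L ⇒ W
n=13: moves to 12(W), 7(W), 6(W), 5(W); every one is W ⇒ L
n=14: can move to 13, which is L ⇒ W
n=15: moves to 14(W), 9(W), 8(W), 7(W); every one is W ⇒ L
n=16: can move to 15, which is L ⇒ W
n=17: moves to 16(W), 11(W), 10(W), 9(W); every one is W ⇒ L
n=18: can move to 17, which is L ⇒ W
n=19: can move to 13, which is L ⇒ W
n=20: can move to 13, which is L ⇒ W
n=21: can move to 15, which is L ⇒ W
From 21, the L positions reachable in one move are: 15, 13. Any move reaching one of these is winning.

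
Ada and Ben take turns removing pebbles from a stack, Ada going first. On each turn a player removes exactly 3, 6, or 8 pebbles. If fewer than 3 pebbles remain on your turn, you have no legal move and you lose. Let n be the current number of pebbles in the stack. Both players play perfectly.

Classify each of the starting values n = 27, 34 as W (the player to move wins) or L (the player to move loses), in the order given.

27: W, 34: L

Build the W/L table. Terminal = L. A non-terminal position is W if it has a move to some L; otherwise it is L.
n=0: no move → L
n=1: no move → L
n=2: no move → L
n=3: reaches L-position 0 → W
n=4: reaches L-position 1 → W
n=5: reaches L-position 2 → W
n=6: reaches L-position 0 → W
n=7: reaches L-position 1 → W
n=8: reaches L-position 2 → W
n=9: reaches L-position 1 → W
n=10: reaches L-position 2 → W
n=11: only reaches 8(W), 5(W), 3(W), all W → L
n=12: only reaches 9(W), 6(W), 4(W), all W → L
n=13: only reaches 10(W), 7(W), 5(W), all W → L
n=14: reaches L-position 11 → W
n=15: reaches L-position 12 → W
n=16: reaches L-position 13 → W
n=17: reaches L-position 11 → W
n=18: reaches L-position 12 → W
n=19: reaches L-position 13 → W
n=20: reaches L-position 12 → W
n=21: reaches L-position 13 → W
n=22: only reaches 19(W), 16(W), 14(W), all W → L
n=23: only reaches 20(W), 17(W), 15(W), all W → L
n=24: only reaches 21(W), 18(W), 16(W), all W → L
n=25: reaches L-position 22 → W
n=26: reaches L-position 23 → W
n=27: reaches L-position 24 → W
n=28: reaches L-position 22 → W
n=29: reaches L-position 23 → W
n=30: reaches L-position 24 → W
n=31: reaches L-position 23 → W
n=32: reaches L-position 24 → W
n=33: only reaches 30(W), 27(W), 25(W), all W → L
n=34: only reaches 31(W), 28(W), 26(W), all W → L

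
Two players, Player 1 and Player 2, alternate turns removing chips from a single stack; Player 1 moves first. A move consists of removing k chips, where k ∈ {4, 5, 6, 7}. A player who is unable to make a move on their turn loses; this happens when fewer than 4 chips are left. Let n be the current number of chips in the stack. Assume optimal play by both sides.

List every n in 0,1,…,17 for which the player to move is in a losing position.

Build the W/L table. Terminal = L. A non-terminal position is W if it has a move to some L; otherwise it is L.
n=0: no move → L
n=1: no move → L
n=2: no move → L
n=3: no move → L
n=4: W (go to 0, an L position)
n=5: W (go to 1, an L position)
n=6: W (go to 2, an L position)
n=7: W (go to 3, an L position)
n=8: W (go to 3, an L position)
n=9: W (go to 3, an L position)
n=10: W (go to 3, an L position)
n=11: L (options 7(W), 6(W), 5(W), 4(W) are all W)
n=12: L (options 8(W), 7(W), 6(W), 5(W) are all W)
n=13: L (options 9(W), 8(W), 7(W), 6(W) are all W)
n=14: L (options 10(W), 9(W), 8(W), 7(W) are all W)
n=15: W (go to 11, an L position)
n=16: W (go to 12, an L position)
n=17: W (go to 13, an L position)
The losing starting values of n are exactly the entries labelled L in this table (8 of them).

0, 1, 2, 3, 11, 12, 13, 14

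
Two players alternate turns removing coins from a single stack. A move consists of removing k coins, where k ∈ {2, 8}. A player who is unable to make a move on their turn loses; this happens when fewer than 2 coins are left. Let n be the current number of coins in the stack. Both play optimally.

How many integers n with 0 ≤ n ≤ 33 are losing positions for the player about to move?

14

Use the standard recursion: the mover loses at a terminal position; elsewhere, the mover wins exactly when some move hands the opponent an L position.
n=0: no move → L
n=1: no move → L
n=2: →0(L), so W
n=3: →1(L), so W
n=4: →2(W) only, which is W, so L
n=5: →3(W) only, which is W, so L
n=6: →4(L), so W
n=7: →5(L), so W
n=8: →0(L), so W
n=9: →1(L), so W
n=10: →8(W), 2(W) — all W, so L
n=11: →9(W), 3(W) — all W, so L
n=12: →10(L), so W
n=13: →11(L), so W
n=14: →12(W), 6(W) — all W, so L
n=15: →13(W), 7(W) — all W, so L
n=16: →14(L), so W
n=17: →15(L), so W
n=18: →10(L), so W
n=19: →11(L), so W
n=20: →18(W), 12(W) — all W, so L
n=21: →19(W), 13(W) — all W, so L
n=22: →20(L), so W
n=23: →21(L), so W
n=24: →22(W), 16(W) — all W, so L
n=25: →23(W), 17(W) — all W, so L
n=26: →24(L), so W
n=27: →25(L), so W
n=28: →20(L), so W
n=29: →21(L), so W
n=30: →28(W), 22(W) — all W, so L
n=31: →29(W), 23(W) — all W, so L
n=32: →30(L), so W
n=33: →31(L), so W
L entries with 0 ≤ n ≤ 33: n = 0, 1, 4, 5, 10, 11, 14, 15, 20, 21, 24, 25, 30, 31; that makes 14.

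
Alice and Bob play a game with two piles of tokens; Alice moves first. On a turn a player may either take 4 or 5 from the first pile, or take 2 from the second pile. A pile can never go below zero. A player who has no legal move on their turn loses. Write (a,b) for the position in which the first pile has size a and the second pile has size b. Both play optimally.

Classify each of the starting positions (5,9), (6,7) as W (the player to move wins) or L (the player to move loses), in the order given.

(5,9): W, (6,7): L

Classify positions by backward induction: terminal positions (no move available) are L. From any other position, the mover wins iff some move reaches an L.
No move ever increases a pile, so every position that can arise here has a ≤ 6 and b ≤ 9; it is enough to label the cells with 0 ≤ a ≤ 6 and 0 ≤ b ≤ 9.
Every move lowers a or b (never raises either), so fill the grid row by row in increasing a, and left to right within a row: each cell's successors are then already labelled.
      b=0  b=1  b=2  b=3  b=4  b=5  b=6  b=7  b=8  b=9
a=0:    L    L    W    W    L    L    W    W    L    L
a=1:    L    L    W    W    L    L    W    W    L    L
a=2:    L    L    W    W    L    L    W    W    L    L
a=3:    L    L    W    W    L    L    W    W    L    L
a=4:    W    W    L    L    W    W    L    L    W    W
a=5:    W    W    L    L    W    W    L    L    W    W
a=6:    W    W    L    L    W    W    L    L    W    W
Cells with no legal move (terminal, hence L): (0,0), (0,1), (1,0), (1,1), (2,0), (2,1), (3,0), (3,1).
The remaining L cells, each justified by listing all of its moves:
(0,4): only reaches (0,2)(W), which is W → L
(0,5): only reaches (0,3)(W), which is W → L
(0,8): only reaches (0,6)(W), which is W → L
(0,9): only reaches (0,7)(W), which is W → L
(1,4): only reaches (1,2)(W), which is W → L
(1,5): only reaches (1,3)(W), which is W → L
(1,8): only reaches (1,6)(W), which is W → L
(1,9): only reaches (1,7)(W), which is W → L
(2,4): only reaches (2,2)(W), which is W → L
(2,5): only reaches (2,3)(W), which is W → L
(2,8): only reaches (2,6)(W), which is W → L
(2,9): only reaches (2,7)(W), which is W → L
(3,4): only reaches (3,2)(W), which is W → L
(3,5): only reaches (3,3)(W), which is W → L
(3,8): only reaches (3,6)(W), which is W → L
(3,9): only reaches (3,7)(W), which is W → L
(4,2): only reaches (0,2)(W), (4,0)(W), all W → L
(4,3): only reaches (0,3)(W), (4,1)(W), all W → L
(4,6): only reaches (0,6)(W), (4,4)(W), all W → L
(4,7): only reaches (0,7)(W), (4,5)(W), all W → L
(5,2): only reaches (1,2)(W), (0,2)(W), (5,0)(W), all W → L
(5,3): only reaches (1,3)(W), (0,3)(W), (5,1)(W), all W → L
(5,6): only reaches (1,6)(W), (0,6)(W), (5,4)(W), all W → L
(5,7): only reaches (1,7)(W), (0,7)(W), (5,5)(W), all W → L
(6,2): only reaches (2,2)(W), (1,2)(W), (6,0)(W), all W → L
(6,3): only reaches (2,3)(W), (1,3)(W), (6,1)(W), all W → L
(6,6): only reaches (2,6)(W), (1,6)(W), (6,4)(W), all W → L
(6,7): only reaches (2,7)(W), (1,7)(W), (6,5)(W), all W → L
Every other cell has at least one move into one of the L cells above, so it is W.
(5,9): the move to (1,9) reaches an L cell, so W
(6,7): one of the L cells justified above, so L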